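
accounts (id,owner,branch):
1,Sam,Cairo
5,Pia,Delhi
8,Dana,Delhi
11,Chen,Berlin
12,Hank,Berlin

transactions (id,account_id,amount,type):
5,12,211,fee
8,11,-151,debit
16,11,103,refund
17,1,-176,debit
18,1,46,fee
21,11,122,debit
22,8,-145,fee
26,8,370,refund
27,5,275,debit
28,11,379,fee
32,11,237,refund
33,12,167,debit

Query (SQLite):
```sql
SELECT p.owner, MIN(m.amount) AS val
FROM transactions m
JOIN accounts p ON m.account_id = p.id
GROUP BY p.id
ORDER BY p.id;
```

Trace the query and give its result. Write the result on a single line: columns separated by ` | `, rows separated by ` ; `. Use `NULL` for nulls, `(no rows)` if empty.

Sam | -176 ; Pia | 275 ; Dana | -145 ; Chen | -151 ; Hank | 167

Join each transactions row to its accounts via account_id.
Group joined rows by accounts.id; compute MIN(m.amount) per group.
  1: ids {17, 18} → MIN(m.amount)=-176
  5: ids {27} → MIN(m.amount)=275
  8: ids {22, 26} → MIN(m.amount)=-145
  11: ids {8, 16, 21, 28, 32} → MIN(m.amount)=-151
  12: ids {5, 33} → MIN(m.amount)=167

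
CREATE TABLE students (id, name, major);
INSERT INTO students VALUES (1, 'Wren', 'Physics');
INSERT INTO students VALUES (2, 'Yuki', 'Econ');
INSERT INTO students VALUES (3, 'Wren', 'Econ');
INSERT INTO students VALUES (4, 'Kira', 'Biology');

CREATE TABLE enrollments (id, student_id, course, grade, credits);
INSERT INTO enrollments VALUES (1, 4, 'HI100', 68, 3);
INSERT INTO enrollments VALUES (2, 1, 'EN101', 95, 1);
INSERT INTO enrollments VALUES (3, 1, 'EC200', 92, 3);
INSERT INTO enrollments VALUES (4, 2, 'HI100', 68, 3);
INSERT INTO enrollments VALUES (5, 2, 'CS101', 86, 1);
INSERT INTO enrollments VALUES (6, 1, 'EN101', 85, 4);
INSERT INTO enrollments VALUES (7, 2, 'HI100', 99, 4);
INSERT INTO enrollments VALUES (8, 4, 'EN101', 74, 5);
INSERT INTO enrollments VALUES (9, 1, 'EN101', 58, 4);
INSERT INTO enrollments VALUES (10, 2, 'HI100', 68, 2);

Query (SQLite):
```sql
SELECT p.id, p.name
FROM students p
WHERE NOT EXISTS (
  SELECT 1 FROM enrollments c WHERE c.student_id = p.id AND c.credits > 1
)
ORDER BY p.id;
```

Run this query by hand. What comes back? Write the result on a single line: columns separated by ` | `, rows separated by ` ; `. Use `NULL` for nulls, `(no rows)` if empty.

3 | Wren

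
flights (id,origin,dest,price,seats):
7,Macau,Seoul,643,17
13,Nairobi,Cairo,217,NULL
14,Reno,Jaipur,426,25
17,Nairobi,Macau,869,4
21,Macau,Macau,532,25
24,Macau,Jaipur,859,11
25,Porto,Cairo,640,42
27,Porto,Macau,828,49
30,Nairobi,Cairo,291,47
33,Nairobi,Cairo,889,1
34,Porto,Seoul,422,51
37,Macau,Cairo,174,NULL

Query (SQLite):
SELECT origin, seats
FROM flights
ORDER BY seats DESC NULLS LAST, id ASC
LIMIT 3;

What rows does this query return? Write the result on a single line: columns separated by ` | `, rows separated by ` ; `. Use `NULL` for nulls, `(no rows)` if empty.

Porto | 51 ; Porto | 49 ; Nairobi | 47

Sort by seats desc, tiebreak id asc: (51, id=34), (49, id=27), (47, id=30), (42, id=25), (25, id=14), (25, id=21) …. Take first 3.
NULLS LAST: NULL seats rows go after all non-NULL rows (among themselves ordered by id asc).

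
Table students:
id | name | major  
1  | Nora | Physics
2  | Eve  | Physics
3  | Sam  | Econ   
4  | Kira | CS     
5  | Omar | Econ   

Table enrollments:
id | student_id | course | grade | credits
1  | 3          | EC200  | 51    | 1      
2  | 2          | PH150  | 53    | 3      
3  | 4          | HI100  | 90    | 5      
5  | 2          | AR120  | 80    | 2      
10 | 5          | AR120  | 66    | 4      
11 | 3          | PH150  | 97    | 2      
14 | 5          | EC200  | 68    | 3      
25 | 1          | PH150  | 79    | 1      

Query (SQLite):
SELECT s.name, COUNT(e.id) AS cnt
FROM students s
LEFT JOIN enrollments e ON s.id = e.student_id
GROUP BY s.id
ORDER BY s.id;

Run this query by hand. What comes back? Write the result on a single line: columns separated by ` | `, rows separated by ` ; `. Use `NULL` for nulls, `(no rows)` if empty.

LEFT JOIN keeps every students row; unmatched ones get NULL for enrollments columns.
Group by students.id and compute COUNT(e.id). COUNT(col) of an all-NULL group is 0.
  1: ids {25} → COUNT(e.id)=1
  2: ids {2, 5} → COUNT(e.id)=2
  3: ids {1, 11} → COUNT(e.id)=2
  4: ids {3} → COUNT(e.id)=1
  5: ids {10, 14} → COUNT(e.id)=2

Nora | 1 ; Eve | 2 ; Sam | 2 ; Kira | 1 ; Omar | 2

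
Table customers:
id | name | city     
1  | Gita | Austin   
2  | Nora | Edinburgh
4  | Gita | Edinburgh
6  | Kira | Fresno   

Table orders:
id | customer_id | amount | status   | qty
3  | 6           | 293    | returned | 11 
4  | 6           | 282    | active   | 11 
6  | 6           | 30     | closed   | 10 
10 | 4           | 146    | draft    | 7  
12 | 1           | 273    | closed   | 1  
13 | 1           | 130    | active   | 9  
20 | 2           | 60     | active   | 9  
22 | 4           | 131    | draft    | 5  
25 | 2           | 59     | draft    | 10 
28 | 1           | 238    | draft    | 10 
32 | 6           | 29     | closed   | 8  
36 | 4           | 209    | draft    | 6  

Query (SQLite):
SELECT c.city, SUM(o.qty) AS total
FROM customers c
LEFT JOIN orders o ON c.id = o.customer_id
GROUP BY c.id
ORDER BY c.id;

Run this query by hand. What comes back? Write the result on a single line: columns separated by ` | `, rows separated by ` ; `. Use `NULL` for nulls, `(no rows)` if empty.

Austin | 20 ; Edinburgh | 19 ; Edinburgh | 18 ; Fresno | 40

LEFT JOIN keeps every customers row; unmatched ones get NULL for orders columns.
Group by customers.id and compute SUM(o.qty). SUM over an all-NULL group is NULL.
  1: ids {12, 13, 28} → SUM(o.qty)=20
  2: ids {20, 25} → SUM(o.qty)=19
  4: ids {10, 22, 36} → SUM(o.qty)=18
  6: ids {3, 4, 6, 32} → SUM(o.qty)=40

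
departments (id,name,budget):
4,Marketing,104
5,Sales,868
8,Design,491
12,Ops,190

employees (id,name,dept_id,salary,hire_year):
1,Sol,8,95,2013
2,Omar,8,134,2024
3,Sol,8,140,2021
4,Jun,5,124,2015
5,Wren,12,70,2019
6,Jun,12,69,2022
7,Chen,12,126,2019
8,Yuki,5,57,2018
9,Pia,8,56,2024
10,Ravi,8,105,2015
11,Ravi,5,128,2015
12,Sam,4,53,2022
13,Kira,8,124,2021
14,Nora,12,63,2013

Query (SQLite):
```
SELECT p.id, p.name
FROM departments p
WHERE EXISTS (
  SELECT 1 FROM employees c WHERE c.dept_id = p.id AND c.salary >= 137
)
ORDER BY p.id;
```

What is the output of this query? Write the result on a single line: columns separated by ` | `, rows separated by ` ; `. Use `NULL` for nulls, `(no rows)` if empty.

For each departments row, check whether any employees with matching dept_id has salary >= 137.
Keep rows where that is true.

8 | Design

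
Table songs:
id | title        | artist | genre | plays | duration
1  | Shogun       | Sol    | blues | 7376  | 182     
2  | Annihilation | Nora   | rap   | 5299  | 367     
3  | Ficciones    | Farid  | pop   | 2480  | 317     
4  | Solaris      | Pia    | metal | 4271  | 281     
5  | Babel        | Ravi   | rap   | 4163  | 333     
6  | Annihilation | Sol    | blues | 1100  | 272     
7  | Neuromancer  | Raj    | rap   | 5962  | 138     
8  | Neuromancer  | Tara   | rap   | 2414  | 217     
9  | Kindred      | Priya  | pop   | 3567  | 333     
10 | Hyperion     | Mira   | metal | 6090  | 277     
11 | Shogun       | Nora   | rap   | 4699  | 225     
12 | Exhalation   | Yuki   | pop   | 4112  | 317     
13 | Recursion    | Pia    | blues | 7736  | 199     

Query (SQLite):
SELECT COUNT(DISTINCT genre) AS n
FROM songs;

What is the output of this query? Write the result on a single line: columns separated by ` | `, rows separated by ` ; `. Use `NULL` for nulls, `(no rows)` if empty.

4

Count distinct non-NULL genre values.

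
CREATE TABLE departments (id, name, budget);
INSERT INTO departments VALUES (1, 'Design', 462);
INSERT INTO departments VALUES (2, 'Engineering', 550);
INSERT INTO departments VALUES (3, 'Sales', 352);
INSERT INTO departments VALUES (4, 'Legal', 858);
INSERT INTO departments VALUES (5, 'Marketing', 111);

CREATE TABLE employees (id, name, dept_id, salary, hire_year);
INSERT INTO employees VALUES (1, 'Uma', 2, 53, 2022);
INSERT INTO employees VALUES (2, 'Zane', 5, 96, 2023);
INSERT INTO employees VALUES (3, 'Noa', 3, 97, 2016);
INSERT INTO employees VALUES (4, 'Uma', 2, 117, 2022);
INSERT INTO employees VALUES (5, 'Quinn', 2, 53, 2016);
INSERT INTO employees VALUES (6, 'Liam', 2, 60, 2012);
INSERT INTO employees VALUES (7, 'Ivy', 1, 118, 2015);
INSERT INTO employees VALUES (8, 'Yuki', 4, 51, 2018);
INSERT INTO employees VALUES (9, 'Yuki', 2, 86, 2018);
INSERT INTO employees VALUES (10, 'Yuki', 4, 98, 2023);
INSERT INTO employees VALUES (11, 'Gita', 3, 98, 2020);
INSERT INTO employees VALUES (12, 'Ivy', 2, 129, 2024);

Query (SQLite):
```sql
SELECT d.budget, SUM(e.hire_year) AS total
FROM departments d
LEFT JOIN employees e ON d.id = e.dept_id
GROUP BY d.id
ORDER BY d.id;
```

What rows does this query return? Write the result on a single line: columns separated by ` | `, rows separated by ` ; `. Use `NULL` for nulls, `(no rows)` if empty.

LEFT JOIN keeps every departments row; unmatched ones get NULL for employees columns.
Group by departments.id and compute SUM(e.hire_year). SUM over an all-NULL group is NULL.
  1: ids {7} → SUM(e.hire_year)=2015
  2: ids {1, 4, 5, 6, 9, 12} → SUM(e.hire_year)=12114
  3: ids {3, 11} → SUM(e.hire_year)=4036
  4: ids {8, 10} → SUM(e.hire_year)=4041
  5: ids {2} → SUM(e.hire_year)=2023

462 | 2015 ; 550 | 12114 ; 352 | 4036 ; 858 | 4041 ; 111 | 2023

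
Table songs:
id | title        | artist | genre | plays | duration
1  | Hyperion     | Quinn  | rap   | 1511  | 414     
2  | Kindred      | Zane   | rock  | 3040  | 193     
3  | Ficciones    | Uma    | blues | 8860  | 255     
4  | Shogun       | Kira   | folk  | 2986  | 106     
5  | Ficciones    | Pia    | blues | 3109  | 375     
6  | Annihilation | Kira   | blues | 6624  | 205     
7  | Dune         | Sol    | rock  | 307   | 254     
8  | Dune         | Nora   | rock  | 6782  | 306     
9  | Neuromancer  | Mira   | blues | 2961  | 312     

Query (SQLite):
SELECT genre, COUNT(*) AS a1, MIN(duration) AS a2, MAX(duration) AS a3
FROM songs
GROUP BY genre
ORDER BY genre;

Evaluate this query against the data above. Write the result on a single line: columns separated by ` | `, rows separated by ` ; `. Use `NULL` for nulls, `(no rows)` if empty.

Group songs by genre.
Per group compute: COUNT(*), MIN(duration), MAX(duration).
  blues: ids {3, 5, 6, 9} → COUNT(*)=4, MIN(duration)=205, MAX(duration)=375
  folk: ids {4} → COUNT(*)=1, MIN(duration)=106, MAX(duration)=106
  rap: ids {1} → COUNT(*)=1, MIN(duration)=414, MAX(duration)=414
  rock: ids {2, 7, 8} → COUNT(*)=3, MIN(duration)=193, MAX(duration)=306

blues | 4 | 205 | 375 ; folk | 1 | 106 | 106 ; rap | 1 | 414 | 414 ; rock | 3 | 193 | 306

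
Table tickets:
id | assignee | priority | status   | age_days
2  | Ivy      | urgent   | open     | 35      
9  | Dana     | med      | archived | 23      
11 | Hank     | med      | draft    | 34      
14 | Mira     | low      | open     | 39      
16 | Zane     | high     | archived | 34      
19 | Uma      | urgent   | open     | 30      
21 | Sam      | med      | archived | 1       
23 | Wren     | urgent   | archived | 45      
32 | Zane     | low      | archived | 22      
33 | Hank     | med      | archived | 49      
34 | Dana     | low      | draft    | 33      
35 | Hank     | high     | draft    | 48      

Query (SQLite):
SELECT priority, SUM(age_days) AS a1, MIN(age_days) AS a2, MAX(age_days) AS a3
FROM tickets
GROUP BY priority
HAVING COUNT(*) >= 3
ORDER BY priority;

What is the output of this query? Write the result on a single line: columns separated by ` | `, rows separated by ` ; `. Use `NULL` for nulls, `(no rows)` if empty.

low | 94 | 22 | 39 ; med | 107 | 1 | 49 ; urgent | 110 | 30 | 45

Group tickets by priority.
Per group compute: SUM(age_days), MIN(age_days), MAX(age_days).
HAVING: drop groups with fewer than 3 rows.
  high: ids {16, 35} → SUM(age_days)=82, MIN(age_days)=34, MAX(age_days)=48
  low: ids {14, 32, 34} → SUM(age_days)=94, MIN(age_days)=22, MAX(age_days)=39
  med: ids {9, 11, 21, 33} → SUM(age_days)=107, MIN(age_days)=1, MAX(age_days)=49
  urgent: ids {2, 19, 23} → SUM(age_days)=110, MIN(age_days)=30, MAX(age_days)=45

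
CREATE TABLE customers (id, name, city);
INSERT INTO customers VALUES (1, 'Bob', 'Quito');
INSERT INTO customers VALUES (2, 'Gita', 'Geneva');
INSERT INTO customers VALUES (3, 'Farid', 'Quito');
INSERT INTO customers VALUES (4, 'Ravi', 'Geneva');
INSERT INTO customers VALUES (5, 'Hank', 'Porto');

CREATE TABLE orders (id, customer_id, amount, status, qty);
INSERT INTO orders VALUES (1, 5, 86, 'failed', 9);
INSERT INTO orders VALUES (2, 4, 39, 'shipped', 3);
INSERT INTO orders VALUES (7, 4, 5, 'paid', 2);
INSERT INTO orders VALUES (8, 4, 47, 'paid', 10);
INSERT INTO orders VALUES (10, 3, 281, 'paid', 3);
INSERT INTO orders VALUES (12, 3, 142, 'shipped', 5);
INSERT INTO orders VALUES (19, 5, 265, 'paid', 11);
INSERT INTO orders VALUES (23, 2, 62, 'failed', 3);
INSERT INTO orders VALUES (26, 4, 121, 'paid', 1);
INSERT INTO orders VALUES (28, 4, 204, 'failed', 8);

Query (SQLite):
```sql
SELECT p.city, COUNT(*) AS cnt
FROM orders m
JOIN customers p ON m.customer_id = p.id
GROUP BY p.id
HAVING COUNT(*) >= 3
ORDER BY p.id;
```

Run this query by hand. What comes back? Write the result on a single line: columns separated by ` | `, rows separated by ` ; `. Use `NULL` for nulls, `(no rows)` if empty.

Join each orders row to its customers via customer_id.
Group joined rows by customers.id; compute COUNT(*) per group.
HAVING: keep groups with count ≥ 3.
  2: ids {23} → COUNT(*)=1
  3: ids {10, 12} → COUNT(*)=2
  4: ids {2, 7, 8, 26, 28} → COUNT(*)=5
  5: ids {1, 19} → COUNT(*)=2

Geneva | 5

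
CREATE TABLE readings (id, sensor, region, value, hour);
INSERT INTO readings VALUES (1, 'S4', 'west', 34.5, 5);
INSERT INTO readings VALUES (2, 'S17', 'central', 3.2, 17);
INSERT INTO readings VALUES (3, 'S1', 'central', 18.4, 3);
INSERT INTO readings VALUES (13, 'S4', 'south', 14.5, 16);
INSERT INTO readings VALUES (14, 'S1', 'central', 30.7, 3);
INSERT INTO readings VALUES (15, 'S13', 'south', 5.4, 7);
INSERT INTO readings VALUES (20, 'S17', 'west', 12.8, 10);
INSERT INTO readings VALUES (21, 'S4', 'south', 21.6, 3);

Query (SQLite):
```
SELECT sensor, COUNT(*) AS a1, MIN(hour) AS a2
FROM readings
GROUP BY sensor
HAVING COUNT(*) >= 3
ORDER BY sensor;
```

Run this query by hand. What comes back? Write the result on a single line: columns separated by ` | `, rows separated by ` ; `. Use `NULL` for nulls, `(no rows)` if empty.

Group readings by sensor.
Per group compute: COUNT(*), MIN(hour).
HAVING: drop groups with fewer than 3 rows.
  S1: ids {3, 14} → COUNT(*)=2, MIN(hour)=3
  S13: ids {15} → COUNT(*)=1, MIN(hour)=7
  S17: ids {2, 20} → COUNT(*)=2, MIN(hour)=10
  S4: ids {1, 13, 21} → COUNT(*)=3, MIN(hour)=3

S4 | 3 | 3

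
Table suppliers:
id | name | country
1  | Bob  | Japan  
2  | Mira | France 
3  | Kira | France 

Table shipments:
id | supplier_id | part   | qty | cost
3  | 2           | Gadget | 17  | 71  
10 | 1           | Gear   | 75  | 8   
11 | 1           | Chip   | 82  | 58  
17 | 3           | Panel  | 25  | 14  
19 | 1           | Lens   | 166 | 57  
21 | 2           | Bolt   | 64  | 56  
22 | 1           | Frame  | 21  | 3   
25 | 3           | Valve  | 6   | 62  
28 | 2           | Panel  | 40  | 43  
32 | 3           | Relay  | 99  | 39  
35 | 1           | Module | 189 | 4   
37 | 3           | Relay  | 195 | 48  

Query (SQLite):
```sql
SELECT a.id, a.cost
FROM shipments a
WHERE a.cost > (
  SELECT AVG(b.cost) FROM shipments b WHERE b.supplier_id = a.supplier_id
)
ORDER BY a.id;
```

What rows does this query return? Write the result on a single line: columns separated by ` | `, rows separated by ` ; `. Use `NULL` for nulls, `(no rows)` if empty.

For each shipments row a, compute AVG(cost) over rows sharing a.supplier_id.
Keep row a if a.cost > that per-group AVG.
  supplier_id=1: AVG(cost) = 26.0
  supplier_id=2: AVG(cost) = 56.666667
  supplier_id=3: AVG(cost) = 40.75

3 | 71 ; 11 | 58 ; 19 | 57 ; 25 | 62 ; 37 | 48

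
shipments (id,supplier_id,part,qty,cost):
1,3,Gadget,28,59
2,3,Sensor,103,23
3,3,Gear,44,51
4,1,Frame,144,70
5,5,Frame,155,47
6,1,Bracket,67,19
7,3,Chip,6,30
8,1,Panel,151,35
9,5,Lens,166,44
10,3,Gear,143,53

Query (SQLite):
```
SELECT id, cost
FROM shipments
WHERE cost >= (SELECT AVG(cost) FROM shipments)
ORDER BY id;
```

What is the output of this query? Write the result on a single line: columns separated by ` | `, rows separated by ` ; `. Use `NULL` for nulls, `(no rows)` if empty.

Scalar subquery: AVG(cost) over all shipments rows = 43.1.
Keep rows where cost >= that value.

1 | 59 ; 3 | 51 ; 4 | 70 ; 5 | 47 ; 9 | 44 ; 10 | 53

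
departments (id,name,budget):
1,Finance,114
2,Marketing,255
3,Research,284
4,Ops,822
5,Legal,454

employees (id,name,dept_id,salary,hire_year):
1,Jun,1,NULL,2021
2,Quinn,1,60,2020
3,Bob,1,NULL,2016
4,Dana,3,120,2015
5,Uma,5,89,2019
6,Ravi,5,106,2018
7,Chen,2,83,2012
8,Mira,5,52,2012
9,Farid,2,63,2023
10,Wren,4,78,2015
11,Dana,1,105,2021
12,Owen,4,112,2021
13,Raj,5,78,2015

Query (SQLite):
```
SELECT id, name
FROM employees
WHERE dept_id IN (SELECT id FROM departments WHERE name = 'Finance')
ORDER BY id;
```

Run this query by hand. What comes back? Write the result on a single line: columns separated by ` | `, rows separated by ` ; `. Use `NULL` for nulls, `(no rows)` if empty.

1 | Jun ; 2 | Quinn ; 3 | Bob ; 11 | Dana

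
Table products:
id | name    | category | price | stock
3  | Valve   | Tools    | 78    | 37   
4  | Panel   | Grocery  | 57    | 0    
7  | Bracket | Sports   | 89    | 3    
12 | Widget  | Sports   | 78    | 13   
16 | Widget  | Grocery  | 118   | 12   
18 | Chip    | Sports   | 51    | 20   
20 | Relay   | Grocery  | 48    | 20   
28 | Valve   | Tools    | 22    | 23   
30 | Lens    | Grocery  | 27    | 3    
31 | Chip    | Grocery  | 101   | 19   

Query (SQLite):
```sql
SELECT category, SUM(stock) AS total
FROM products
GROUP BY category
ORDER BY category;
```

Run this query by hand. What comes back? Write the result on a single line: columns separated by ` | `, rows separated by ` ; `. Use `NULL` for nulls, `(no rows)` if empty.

Grocery | 54 ; Sports | 36 ; Tools | 60

Partition products by category; compute SUM(stock) within each group.
  Grocery: ids {4, 16, 20, 30, 31} → SUM(stock)=54
  Sports: ids {7, 12, 18} → SUM(stock)=36
  Tools: ids {3, 28} → SUM(stock)=60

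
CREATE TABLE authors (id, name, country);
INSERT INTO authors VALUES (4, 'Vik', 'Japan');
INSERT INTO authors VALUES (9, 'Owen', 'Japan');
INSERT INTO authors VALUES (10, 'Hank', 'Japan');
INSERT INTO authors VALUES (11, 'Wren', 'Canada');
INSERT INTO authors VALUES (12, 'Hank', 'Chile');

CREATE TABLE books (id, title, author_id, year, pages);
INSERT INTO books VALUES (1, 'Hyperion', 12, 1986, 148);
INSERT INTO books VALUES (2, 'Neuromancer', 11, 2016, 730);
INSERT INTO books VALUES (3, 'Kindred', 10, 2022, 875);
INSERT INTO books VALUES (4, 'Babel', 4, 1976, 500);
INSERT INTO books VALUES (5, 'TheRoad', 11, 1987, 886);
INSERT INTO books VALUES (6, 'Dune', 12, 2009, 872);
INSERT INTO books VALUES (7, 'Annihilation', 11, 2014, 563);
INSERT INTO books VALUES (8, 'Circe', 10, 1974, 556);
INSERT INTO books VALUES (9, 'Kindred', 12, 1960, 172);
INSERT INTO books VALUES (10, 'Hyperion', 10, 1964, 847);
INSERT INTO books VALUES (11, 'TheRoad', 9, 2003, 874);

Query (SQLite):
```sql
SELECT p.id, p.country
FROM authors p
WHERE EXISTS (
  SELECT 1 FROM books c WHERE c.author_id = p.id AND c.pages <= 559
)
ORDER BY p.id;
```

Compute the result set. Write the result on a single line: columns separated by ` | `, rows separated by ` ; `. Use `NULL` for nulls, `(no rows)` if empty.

4 | Japan ; 10 | Japan ; 12 | Chile

For each authors row, check whether any books with matching author_id has pages <= 559.
Keep rows where that is true.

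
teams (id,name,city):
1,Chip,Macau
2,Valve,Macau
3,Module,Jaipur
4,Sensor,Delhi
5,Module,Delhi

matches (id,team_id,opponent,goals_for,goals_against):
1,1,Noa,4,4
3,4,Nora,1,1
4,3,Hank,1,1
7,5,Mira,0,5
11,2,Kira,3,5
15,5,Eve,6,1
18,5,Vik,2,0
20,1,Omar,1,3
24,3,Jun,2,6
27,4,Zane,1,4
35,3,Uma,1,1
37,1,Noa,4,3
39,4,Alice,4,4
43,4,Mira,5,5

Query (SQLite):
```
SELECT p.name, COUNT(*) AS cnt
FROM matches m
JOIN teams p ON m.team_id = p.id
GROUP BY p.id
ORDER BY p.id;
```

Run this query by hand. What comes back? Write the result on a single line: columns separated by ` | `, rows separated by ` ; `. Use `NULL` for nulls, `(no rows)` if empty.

Chip | 3 ; Valve | 1 ; Module | 3 ; Sensor | 4 ; Module | 3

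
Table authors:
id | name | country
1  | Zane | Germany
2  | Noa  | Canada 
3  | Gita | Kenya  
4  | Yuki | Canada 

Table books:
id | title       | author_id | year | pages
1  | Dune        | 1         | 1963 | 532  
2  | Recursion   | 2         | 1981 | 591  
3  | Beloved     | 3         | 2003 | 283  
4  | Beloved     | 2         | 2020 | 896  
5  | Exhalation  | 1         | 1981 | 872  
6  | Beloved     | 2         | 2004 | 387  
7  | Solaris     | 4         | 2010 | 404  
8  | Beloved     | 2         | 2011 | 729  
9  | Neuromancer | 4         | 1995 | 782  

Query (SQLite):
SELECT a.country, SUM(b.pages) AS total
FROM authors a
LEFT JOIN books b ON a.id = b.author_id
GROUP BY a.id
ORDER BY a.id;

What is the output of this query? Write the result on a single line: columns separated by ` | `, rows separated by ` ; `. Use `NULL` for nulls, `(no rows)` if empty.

Germany | 1404 ; Canada | 2603 ; Kenya | 283 ; Canada | 1186

LEFT JOIN keeps every authors row; unmatched ones get NULL for books columns.
Group by authors.id and compute SUM(b.pages). SUM over an all-NULL group is NULL.
  1: ids {1, 5} → SUM(b.pages)=1404
  2: ids {2, 4, 6, 8} → SUM(b.pages)=2603
  3: ids {3} → SUM(b.pages)=283
  4: ids {7, 9} → SUM(b.pages)=1186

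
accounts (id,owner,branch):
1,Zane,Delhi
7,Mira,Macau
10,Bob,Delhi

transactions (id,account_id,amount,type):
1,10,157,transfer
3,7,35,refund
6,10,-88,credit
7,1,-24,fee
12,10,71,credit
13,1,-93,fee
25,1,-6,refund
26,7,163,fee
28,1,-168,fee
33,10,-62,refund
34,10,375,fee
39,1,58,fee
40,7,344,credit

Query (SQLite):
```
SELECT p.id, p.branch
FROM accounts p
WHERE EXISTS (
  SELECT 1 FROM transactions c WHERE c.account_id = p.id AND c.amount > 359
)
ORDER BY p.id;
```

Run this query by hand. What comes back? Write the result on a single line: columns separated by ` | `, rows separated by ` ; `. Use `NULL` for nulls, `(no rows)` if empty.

10 | Delhi

For each accounts row, check whether any transactions with matching account_id has amount > 359.
Keep rows where that is true.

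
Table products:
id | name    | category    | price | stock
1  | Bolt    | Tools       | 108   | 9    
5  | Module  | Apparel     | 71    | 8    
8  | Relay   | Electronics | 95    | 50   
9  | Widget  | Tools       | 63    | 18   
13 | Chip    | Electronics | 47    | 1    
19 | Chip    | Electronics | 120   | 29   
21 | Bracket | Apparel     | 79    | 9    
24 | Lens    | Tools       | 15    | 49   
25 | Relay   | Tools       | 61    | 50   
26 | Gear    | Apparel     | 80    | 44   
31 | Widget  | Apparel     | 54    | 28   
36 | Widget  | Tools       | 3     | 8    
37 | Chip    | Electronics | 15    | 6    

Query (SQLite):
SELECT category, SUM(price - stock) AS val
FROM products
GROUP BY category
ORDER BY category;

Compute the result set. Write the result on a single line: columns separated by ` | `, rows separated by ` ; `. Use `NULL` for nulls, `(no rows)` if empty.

Apparel | 195 ; Electronics | 191 ; Tools | 116

For each row compute price - stock.
Group by category; take SUM of the expression per group.
  Apparel: ids {5, 21, 26, 31} → SUM(price - stock)=195
  Electronics: ids {8, 13, 19, 37} → SUM(price - stock)=191
  Tools: ids {1, 9, 24, 25, 36} → SUM(price - stock)=116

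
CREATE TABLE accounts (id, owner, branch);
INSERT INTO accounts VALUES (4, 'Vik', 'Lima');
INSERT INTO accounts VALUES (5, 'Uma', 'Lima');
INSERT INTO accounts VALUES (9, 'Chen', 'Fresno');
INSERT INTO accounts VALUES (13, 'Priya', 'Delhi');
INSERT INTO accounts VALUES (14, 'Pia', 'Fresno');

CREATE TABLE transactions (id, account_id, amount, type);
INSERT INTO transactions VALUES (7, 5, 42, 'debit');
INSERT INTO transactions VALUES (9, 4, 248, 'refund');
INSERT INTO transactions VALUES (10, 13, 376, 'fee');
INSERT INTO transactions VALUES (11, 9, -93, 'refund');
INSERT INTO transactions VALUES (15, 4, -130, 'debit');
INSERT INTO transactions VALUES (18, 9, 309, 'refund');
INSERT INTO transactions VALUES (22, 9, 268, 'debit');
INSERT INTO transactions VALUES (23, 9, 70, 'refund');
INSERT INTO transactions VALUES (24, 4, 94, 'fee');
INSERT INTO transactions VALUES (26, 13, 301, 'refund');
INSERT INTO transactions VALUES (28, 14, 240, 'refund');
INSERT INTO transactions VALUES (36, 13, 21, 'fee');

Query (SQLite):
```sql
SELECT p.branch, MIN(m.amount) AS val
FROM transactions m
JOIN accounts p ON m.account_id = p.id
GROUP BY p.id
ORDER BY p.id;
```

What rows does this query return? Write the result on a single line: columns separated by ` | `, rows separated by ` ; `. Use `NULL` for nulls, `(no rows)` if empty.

Lima | -130 ; Lima | 42 ; Fresno | -93 ; Delhi | 21 ; Fresno | 240

Join each transactions row to its accounts via account_id.
Group joined rows by accounts.id; compute MIN(m.amount) per group.
  4: ids {9, 15, 24} → MIN(m.amount)=-130
  5: ids {7} → MIN(m.amount)=42
  9: ids {11, 18, 22, 23} → MIN(m.amount)=-93
  13: ids {10, 26, 36} → MIN(m.amount)=21
  14: ids {28} → MIN(m.amount)=240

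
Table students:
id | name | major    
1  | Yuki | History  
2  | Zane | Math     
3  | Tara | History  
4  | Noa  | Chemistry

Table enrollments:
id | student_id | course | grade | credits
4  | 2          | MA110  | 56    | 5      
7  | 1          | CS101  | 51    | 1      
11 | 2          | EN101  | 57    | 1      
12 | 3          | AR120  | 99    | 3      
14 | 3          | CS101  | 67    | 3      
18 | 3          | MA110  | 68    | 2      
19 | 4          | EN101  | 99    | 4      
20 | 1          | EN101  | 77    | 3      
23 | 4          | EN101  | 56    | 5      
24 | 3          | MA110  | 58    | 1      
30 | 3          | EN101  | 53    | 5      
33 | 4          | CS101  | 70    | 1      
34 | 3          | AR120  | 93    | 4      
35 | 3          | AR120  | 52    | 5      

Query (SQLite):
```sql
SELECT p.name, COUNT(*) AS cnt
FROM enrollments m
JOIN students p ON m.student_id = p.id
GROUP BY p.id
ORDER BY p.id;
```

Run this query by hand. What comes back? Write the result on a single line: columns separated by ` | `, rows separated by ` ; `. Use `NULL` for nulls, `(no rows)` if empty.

Yuki | 2 ; Zane | 2 ; Tara | 7 ; Noa | 3

Join each enrollments row to its students via student_id.
Group joined rows by students.id; compute COUNT(*) per group.
  1: ids {7, 20} → COUNT(*)=2
  2: ids {4, 11} → COUNT(*)=2
  3: ids {12, 14, 18, 24, 30, 34, 35} → COUNT(*)=7
  4: ids {19, 23, 33} → COUNT(*)=3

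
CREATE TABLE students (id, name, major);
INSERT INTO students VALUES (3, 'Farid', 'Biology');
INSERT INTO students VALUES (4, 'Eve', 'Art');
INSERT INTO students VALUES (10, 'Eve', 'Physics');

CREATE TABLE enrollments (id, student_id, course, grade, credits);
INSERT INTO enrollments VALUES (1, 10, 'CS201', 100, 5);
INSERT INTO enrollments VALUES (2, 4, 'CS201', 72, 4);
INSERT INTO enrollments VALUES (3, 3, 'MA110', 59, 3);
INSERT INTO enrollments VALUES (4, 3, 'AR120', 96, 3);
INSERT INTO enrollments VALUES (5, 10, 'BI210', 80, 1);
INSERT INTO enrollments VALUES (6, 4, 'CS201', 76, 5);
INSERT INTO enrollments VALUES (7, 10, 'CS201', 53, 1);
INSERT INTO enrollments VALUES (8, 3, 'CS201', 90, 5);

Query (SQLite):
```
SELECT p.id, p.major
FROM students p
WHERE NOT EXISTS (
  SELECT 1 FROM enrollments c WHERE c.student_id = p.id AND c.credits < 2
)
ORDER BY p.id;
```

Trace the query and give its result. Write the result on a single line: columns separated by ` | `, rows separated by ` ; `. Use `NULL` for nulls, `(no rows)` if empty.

For each students row, check whether any enrollments with matching student_id has credits < 2.
Keep rows where that is false.

3 | Biology ; 4 | Art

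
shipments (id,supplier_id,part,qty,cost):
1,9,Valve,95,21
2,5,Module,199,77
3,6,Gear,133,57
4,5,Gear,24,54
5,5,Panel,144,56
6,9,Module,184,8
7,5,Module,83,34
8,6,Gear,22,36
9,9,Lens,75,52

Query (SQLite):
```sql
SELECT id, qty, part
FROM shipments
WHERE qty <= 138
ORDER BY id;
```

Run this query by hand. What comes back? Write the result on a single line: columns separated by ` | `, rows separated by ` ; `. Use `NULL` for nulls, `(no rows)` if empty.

1 | 95 | Valve ; 3 | 133 | Gear ; 4 | 24 | Gear ; 7 | 83 | Module ; 8 | 22 | Gear ; 9 | 75 | Lens

qty <= 138: ids {1, 3, 4, 7, 8, 9}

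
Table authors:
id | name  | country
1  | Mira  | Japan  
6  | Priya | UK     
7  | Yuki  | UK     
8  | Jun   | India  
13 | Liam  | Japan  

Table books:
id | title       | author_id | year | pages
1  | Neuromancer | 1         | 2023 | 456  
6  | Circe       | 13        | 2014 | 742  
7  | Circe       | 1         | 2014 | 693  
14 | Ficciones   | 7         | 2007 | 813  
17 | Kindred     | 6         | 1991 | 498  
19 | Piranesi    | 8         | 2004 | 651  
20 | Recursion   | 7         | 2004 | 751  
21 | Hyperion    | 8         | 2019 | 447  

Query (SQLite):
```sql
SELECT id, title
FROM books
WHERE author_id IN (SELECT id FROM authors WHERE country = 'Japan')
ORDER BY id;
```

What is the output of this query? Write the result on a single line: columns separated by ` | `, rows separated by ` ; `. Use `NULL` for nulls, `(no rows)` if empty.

Inner query: authors.id where country = 'Japan'.
Outer: keep books rows whose author_id is in that set.
Inner query → {1, 13}

1 | Neuromancer ; 6 | Circe ; 7 | Circe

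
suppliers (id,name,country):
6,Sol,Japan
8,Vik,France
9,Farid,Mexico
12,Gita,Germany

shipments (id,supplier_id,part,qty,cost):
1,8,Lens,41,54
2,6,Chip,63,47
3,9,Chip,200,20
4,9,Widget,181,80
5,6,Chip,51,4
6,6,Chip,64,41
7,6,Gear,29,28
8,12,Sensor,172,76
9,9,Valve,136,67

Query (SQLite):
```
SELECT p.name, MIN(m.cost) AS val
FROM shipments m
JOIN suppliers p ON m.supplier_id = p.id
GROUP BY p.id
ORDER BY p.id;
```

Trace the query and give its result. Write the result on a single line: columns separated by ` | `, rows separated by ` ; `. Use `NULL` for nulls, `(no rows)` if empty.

Sol | 4 ; Vik | 54 ; Farid | 20 ; Gita | 76

Join each shipments row to its suppliers via supplier_id.
Group joined rows by suppliers.id; compute MIN(m.cost) per group.
  6: ids {2, 5, 6, 7} → MIN(m.cost)=4
  8: ids {1} → MIN(m.cost)=54
  9: ids {3, 4, 9} → MIN(m.cost)=20
  12: ids {8} → MIN(m.cost)=76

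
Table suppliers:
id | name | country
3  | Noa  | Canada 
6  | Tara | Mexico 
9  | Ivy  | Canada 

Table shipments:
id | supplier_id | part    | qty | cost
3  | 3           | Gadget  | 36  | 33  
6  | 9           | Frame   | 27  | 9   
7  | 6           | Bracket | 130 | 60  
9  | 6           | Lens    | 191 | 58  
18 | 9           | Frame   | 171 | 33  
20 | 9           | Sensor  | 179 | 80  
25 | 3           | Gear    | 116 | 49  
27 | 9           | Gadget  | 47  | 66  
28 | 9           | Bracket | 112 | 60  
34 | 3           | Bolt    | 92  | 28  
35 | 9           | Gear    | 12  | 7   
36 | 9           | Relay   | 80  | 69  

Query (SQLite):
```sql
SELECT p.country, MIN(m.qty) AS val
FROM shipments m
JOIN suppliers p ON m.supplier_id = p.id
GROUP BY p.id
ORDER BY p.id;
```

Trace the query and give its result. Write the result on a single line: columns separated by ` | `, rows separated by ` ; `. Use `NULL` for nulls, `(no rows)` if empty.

Join each shipments row to its suppliers via supplier_id.
Group joined rows by suppliers.id; compute MIN(m.qty) per group.
  3: ids {3, 25, 34} → MIN(m.qty)=36
  6: ids {7, 9} → MIN(m.qty)=130
  9: ids {6, 18, 20, 27, 28, 35, 36} → MIN(m.qty)=12

Canada | 36 ; Mexico | 130 ; Canada | 12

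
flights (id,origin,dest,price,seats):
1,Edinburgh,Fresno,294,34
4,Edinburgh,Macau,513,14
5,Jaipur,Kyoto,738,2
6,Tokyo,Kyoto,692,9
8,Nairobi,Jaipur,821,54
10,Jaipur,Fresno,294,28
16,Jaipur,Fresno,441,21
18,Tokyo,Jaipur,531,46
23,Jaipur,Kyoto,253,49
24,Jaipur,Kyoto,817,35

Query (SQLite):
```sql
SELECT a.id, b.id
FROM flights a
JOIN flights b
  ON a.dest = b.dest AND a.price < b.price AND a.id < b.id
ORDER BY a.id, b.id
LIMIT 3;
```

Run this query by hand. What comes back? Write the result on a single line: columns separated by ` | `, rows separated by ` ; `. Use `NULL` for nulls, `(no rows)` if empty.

1 | 16 ; 5 | 24 ; 6 | 24

Pairs (a,b) with same dest, a.price < b.price, a.id < b.id.
dest groups: Fresno:{1,10,16} Jaipur:{8,18} Kyoto:{5,6,23,24} Macau:{4}
Ordered by (a.id, b.id); first 3.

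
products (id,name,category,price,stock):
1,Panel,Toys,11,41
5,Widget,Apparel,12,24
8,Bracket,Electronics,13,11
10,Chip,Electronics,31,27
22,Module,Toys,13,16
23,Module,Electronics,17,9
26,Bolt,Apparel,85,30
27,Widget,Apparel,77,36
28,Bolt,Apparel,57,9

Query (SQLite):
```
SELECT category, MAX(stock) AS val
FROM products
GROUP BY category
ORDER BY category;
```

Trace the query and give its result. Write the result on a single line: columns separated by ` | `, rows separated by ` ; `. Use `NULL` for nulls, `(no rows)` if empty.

Apparel | 36 ; Electronics | 27 ; Toys | 41

Partition products by category; compute MAX(stock) within each group.
  Apparel: ids {5, 26, 27, 28} → MAX(stock)=36
  Electronics: ids {8, 10, 23} → MAX(stock)=27
  Toys: ids {1, 22} → MAX(stock)=41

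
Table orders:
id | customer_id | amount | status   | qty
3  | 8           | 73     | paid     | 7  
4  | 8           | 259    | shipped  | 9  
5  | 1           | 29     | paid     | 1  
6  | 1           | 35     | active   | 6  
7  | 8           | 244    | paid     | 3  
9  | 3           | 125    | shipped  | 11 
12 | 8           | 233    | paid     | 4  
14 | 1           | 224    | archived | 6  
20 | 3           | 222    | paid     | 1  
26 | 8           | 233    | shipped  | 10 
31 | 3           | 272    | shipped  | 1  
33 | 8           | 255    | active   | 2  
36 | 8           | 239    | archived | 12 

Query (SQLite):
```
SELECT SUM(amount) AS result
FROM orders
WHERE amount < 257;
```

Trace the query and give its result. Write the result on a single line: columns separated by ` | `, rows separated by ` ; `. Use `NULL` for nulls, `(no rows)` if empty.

1912

Rows where amount < 257 → amount values: [73, 29, 35, 244, 125, 233, 224, 222, 233, 255, 239].
SUM of non-NULL values = 1912.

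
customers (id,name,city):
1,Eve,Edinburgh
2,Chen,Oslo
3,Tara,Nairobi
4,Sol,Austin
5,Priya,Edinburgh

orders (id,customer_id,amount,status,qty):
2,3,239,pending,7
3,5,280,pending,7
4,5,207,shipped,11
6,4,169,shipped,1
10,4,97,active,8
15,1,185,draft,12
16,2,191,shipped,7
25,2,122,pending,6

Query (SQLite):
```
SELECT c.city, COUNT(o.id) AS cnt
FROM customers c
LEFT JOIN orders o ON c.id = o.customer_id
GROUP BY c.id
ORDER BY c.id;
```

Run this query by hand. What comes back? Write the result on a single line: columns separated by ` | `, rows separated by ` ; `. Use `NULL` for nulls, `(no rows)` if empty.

Edinburgh | 1 ; Oslo | 2 ; Nairobi | 1 ; Austin | 2 ; Edinburgh | 2

LEFT JOIN keeps every customers row; unmatched ones get NULL for orders columns.
Group by customers.id and compute COUNT(o.id). COUNT(col) of an all-NULL group is 0.
  1: ids {15} → COUNT(o.id)=1
  2: ids {16, 25} → COUNT(o.id)=2
  3: ids {2} → COUNT(o.id)=1
  4: ids {6, 10} → COUNT(o.id)=2
  5: ids {3, 4} → COUNT(o.id)=2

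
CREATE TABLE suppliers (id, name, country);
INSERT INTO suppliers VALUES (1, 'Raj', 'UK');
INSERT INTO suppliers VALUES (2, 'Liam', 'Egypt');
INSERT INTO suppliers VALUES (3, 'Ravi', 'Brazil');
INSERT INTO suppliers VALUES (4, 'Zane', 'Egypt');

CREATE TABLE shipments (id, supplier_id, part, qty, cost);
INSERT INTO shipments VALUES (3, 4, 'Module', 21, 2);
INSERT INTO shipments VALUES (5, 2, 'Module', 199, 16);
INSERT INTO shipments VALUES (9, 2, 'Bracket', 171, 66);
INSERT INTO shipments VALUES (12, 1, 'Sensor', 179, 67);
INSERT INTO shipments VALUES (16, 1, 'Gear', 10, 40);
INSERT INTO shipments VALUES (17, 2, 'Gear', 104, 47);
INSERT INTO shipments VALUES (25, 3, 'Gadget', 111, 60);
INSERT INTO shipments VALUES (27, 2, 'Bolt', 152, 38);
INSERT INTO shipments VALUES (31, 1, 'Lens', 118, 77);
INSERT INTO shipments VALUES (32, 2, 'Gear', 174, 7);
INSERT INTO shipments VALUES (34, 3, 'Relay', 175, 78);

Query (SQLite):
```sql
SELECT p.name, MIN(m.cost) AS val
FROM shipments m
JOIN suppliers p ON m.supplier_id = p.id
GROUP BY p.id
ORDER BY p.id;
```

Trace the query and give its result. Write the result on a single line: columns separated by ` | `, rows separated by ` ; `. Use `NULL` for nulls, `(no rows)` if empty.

Raj | 40 ; Liam | 7 ; Ravi | 60 ; Zane | 2

Join each shipments row to its suppliers via supplier_id.
Group joined rows by suppliers.id; compute MIN(m.cost) per group.
  1: ids {12, 16, 31} → MIN(m.cost)=40
  2: ids {5, 9, 17, 27, 32} → MIN(m.cost)=7
  3: ids {25, 34} → MIN(m.cost)=60
  4: ids {3} → MIN(m.cost)=2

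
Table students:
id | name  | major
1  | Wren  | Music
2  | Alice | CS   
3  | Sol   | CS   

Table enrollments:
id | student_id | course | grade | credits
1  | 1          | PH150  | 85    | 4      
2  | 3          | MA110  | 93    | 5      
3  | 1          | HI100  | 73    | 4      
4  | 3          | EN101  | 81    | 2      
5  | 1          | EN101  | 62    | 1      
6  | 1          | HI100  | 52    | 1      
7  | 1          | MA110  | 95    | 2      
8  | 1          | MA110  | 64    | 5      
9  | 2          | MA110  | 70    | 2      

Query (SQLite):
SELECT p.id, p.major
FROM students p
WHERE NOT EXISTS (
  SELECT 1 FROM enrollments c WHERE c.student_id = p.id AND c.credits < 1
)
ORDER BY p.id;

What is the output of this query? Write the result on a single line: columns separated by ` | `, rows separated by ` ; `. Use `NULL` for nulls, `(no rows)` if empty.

1 | Music ; 2 | CS ; 3 | CS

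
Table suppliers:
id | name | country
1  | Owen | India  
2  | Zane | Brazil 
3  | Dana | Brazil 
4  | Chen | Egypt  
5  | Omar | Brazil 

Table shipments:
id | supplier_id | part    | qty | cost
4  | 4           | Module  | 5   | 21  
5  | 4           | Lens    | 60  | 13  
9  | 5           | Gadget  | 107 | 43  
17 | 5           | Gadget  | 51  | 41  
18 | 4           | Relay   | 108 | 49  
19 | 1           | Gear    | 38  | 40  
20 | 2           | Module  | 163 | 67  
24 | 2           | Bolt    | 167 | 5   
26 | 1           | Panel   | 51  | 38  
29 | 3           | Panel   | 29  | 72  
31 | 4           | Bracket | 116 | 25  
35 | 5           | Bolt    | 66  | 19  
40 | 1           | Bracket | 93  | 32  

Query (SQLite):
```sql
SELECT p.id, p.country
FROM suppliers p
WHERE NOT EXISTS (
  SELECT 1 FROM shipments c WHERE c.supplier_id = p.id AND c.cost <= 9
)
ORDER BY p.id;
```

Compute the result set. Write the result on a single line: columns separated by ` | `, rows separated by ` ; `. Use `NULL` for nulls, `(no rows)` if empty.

1 | India ; 3 | Brazil ; 4 | Egypt ; 5 | Brazil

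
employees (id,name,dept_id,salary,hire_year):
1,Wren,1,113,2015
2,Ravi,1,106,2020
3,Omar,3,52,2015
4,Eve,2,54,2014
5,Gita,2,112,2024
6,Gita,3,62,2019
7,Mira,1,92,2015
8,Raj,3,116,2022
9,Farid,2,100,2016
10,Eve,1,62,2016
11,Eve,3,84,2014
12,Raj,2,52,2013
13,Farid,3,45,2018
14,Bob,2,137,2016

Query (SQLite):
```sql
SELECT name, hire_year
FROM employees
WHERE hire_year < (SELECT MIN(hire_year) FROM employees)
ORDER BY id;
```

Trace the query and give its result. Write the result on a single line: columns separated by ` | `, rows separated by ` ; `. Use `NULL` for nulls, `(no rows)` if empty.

Scalar subquery: MIN(hire_year) over all employees rows = 2013.
Keep rows where hire_year < that value.

(no rows)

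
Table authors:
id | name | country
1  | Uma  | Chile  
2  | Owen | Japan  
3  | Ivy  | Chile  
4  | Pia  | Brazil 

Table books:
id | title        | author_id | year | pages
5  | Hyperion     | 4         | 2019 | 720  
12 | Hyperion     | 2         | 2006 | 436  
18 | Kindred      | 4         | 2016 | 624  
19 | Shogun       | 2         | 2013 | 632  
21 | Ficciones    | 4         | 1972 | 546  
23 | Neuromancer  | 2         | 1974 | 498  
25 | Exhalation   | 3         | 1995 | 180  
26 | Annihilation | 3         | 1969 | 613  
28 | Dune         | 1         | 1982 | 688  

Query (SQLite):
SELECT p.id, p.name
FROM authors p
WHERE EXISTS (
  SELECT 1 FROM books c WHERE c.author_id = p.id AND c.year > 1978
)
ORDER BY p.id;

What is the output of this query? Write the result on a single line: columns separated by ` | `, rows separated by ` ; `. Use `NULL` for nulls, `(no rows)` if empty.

For each authors row, check whether any books with matching author_id has year > 1978.
Keep rows where that is true.

1 | Uma ; 2 | Owen ; 3 | Ivy ; 4 | Pia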